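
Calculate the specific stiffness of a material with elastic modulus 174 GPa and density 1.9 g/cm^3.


Specific stiffness = E/rho = 174/1.9 = 91.6 GPa/(g/cm^3)

91.6 GPa/(g/cm^3)


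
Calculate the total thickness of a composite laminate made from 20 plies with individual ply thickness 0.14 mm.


h = n * t_ply = 20 * 0.14 = 2.8 mm

2.8 mm


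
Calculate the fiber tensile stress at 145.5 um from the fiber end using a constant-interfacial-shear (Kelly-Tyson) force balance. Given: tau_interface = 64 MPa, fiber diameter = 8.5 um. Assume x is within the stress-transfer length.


Force balance: sigma_f * (pi*d^2/4) = tau * (pi*d) * x  ->  sigma_f = 4 * tau * x / d
sigma_f = 4 * 64 * 145.5 / 8.5 = 4382.1 MPa

4382.1 MPa


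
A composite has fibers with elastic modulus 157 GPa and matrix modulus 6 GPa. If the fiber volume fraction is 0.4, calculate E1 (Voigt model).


E1 = Ef*Vf + Em*(1-Vf) = 157*0.4 + 6*0.6 = 66.4 GPa

66.4 GPa


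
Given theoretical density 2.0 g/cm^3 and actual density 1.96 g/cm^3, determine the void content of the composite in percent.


Void% = (rho_theo - rho_actual)/rho_theo * 100 = (2.0 - 1.96)/2.0 * 100 = 2.0%

2.0%


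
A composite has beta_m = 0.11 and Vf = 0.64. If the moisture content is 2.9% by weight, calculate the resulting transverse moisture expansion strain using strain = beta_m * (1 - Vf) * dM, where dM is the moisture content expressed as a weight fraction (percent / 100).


dM = 2.9/100 = 0.029
strain = beta_m * (1-Vf) * dM = 0.11 * 0.36 * 0.029 = 0.0011484

0.0011484


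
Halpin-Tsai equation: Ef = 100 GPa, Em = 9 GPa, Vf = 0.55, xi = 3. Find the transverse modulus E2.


eta = (Ef/Em - 1)/(Ef/Em + xi) = (11.1111 - 1)/(11.1111 + 3) = 0.7165
E2 = Em*(1+xi*eta*Vf)/(1-eta*Vf) = 32.42 GPa

32.42 GPa


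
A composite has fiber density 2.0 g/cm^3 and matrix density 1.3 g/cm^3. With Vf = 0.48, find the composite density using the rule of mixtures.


rho_c = rho_f*Vf + rho_m*(1-Vf) = 2.0*0.48 + 1.3*0.52 = 1.636 g/cm^3

1.636 g/cm^3


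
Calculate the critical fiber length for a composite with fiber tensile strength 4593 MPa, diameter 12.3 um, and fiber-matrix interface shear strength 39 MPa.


Lc = sigma_f * d / (2 * tau_i) = 4593 * 12.3 / (2 * 39) = 724.3 um

724.3 um


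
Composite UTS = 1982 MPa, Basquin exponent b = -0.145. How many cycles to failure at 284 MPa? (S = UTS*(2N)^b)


N = 0.5 * (S/UTS)^(1/b) = 0.5 * (284/1982)^(1/-0.145) = 329745.6230 cycles

329745.6230 cycles


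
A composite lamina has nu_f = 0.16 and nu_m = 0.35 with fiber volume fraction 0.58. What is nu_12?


nu_12 = nu_f*Vf + nu_m*(1-Vf) = 0.16*0.58 + 0.35*0.42 = 0.2398

0.2398


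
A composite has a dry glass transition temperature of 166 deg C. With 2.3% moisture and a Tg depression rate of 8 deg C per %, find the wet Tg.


Tg_wet = Tg_dry - k*moisture = 166 - 8*2.3 = 147.6 deg C

147.6 deg C


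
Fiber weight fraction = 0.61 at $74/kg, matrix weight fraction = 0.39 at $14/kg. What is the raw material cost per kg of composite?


Cost = cost_f*Wf + cost_m*Wm = 74*0.61 + 14*0.39 = $50.6/kg

$50.6/kg


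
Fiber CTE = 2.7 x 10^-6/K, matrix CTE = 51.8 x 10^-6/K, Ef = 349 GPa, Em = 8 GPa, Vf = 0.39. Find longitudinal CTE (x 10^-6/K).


E1 = Ef*Vf + Em*(1-Vf) = 140.99
alpha_1 = (alpha_f*Ef*Vf + alpha_m*Em*(1-Vf))/E1 = 4.4 x 10^-6/K

4.4 x 10^-6/K


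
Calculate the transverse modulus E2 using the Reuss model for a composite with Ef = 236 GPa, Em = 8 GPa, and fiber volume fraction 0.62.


1/E2 = Vf/Ef + (1-Vf)/Em = 0.62/236 + 0.38/8
E2 = 19.95 GPa

19.95 GPa


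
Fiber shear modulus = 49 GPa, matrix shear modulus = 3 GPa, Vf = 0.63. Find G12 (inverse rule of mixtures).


1/G12 = Vf/Gf + (1-Vf)/Gm = 0.63/49 + 0.37/3
G12 = 7.34 GPa

7.34 GPa


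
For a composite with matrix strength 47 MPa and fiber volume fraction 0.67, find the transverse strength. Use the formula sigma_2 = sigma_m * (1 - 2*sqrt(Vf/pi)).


factor = 1 - 2*sqrt(0.67/pi) = 0.0764
sigma_2 = 47 * 0.0764 = 3.59 MPa

3.59 MPa


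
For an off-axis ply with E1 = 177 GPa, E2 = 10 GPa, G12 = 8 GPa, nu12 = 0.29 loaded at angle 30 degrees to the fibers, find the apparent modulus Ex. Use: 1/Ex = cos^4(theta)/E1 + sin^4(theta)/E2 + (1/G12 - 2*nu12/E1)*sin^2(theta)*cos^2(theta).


cos^4(30) = 0.5625, sin^4(30) = 0.0625, sin^2(30)*cos^2(30) = 0.1875
1/G12 - 2*nu12/E1 = 1/8 - 2*0.29/177 = 0.121723 GPa^-1
1/Ex = 0.5625/177 + 0.0625/10 + 0.121723*0.1875 = 0.0322511 GPa^-1
Ex = 31.01 GPa

31.01 GPa


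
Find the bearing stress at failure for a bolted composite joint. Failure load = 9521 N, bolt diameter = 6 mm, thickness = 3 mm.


sigma_br = F/(d*h) = 9521/(6*3) = 528.9 MPa

528.9 MPa


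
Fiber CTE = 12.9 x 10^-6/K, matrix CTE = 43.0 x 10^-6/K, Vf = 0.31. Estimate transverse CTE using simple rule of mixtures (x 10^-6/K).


alpha_2 = alpha_f*Vf + alpha_m*(1-Vf) = 12.9*0.31 + 43.0*0.69 = 33.7 x 10^-6/K

33.7 x 10^-6/K


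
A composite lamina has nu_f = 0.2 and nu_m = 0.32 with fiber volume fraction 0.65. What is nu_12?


nu_12 = nu_f*Vf + nu_m*(1-Vf) = 0.2*0.65 + 0.32*0.35 = 0.242

0.242


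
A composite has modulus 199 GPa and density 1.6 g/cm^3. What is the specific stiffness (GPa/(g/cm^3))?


Specific stiffness = E/rho = 199/1.6 = 124.4 GPa/(g/cm^3)

124.4 GPa/(g/cm^3)


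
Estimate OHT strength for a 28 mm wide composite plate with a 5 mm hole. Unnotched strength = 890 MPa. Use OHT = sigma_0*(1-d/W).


OHT = sigma_0*(1-d/W) = 890*(1-5/28) = 731.1 MPa

731.1 MPa


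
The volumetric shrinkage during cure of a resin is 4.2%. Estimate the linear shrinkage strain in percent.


Linear shrinkage ≈ vol_shrink/3 = 4.2/3 = 1.4%

1.4%


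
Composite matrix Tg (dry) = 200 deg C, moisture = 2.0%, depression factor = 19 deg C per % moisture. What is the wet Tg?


Tg_wet = Tg_dry - k*moisture = 200 - 19*2.0 = 162.0 deg C

162.0 deg C


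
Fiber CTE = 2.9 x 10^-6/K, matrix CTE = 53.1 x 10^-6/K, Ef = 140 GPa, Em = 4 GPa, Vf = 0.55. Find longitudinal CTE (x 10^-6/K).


E1 = Ef*Vf + Em*(1-Vf) = 78.8
alpha_1 = (alpha_f*Ef*Vf + alpha_m*Em*(1-Vf))/E1 = 4.05 x 10^-6/K

4.05 x 10^-6/K


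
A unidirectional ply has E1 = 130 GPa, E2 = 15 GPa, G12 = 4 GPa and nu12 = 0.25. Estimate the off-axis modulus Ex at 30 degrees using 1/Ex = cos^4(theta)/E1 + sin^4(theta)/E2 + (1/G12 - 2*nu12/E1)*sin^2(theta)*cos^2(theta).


cos^4(30) = 0.5625, sin^4(30) = 0.0625, sin^2(30)*cos^2(30) = 0.1875
1/G12 - 2*nu12/E1 = 1/4 - 2*0.25/130 = 0.246154 GPa^-1
1/Ex = 0.5625/130 + 0.0625/15 + 0.246154*0.1875 = 0.0546474 GPa^-1
Ex = 18.3 GPa

18.3 GPa


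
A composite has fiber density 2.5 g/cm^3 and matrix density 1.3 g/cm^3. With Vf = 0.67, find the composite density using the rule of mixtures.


rho_c = rho_f*Vf + rho_m*(1-Vf) = 2.5*0.67 + 1.3*0.33 = 2.104 g/cm^3

2.104 g/cm^3


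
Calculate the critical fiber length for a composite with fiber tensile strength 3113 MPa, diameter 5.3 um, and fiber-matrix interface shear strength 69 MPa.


Lc = sigma_f * d / (2 * tau_i) = 3113 * 5.3 / (2 * 69) = 119.6 um

119.6 um


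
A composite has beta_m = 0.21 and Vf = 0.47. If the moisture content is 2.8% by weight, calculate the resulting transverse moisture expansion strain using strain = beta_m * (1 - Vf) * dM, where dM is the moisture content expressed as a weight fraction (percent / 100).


dM = 2.8/100 = 0.028
strain = beta_m * (1-Vf) * dM = 0.21 * 0.53 * 0.028 = 0.0031164

0.0031164


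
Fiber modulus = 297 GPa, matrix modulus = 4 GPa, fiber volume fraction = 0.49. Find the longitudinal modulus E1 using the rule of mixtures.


E1 = Ef*Vf + Em*(1-Vf) = 297*0.49 + 4*0.51 = 147.57 GPa

147.57 GPa


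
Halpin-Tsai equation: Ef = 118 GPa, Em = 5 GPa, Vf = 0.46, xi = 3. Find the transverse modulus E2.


eta = (Ef/Em - 1)/(Ef/Em + xi) = (23.6 - 1)/(23.6 + 3) = 0.8496
E2 = Em*(1+xi*eta*Vf)/(1-eta*Vf) = 17.83 GPa

17.83 GPa


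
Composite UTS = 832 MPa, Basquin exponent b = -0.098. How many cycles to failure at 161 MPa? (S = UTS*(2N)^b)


N = 0.5 * (S/UTS)^(1/b) = 0.5 * (161/832)^(1/-0.098) = 9.4954e+06 cycles

9.4954e+06 cycles


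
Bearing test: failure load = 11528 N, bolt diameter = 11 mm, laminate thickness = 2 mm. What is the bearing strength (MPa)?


sigma_br = F/(d*h) = 11528/(11*2) = 524.0 MPa

524.0 MPa


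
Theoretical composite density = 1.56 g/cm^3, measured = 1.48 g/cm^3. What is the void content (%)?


Void% = (rho_theo - rho_actual)/rho_theo * 100 = (1.56 - 1.48)/1.56 * 100 = 5.13%

5.13%


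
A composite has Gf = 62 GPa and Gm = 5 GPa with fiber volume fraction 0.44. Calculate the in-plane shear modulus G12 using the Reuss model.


1/G12 = Vf/Gf + (1-Vf)/Gm = 0.44/62 + 0.56/5
G12 = 8.4 GPa

8.4 GPa


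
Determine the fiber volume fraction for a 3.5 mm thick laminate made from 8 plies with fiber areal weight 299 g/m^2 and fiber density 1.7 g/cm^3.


Vf = n * FAW / (rho_f * h * 1000) = 8 * 299 / (1.7 * 3.5 * 1000) = 0.402

0.402


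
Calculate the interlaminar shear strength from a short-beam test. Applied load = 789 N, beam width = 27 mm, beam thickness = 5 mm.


ILSS = 3F/(4bh) = 3*789/(4*27*5) = 4.38 MPa

4.38 MPa


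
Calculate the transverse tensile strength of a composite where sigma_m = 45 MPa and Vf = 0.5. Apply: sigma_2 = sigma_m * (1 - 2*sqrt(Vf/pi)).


factor = 1 - 2*sqrt(0.5/pi) = 0.2021
sigma_2 = 45 * 0.2021 = 9.1 MPa

9.1 MPa


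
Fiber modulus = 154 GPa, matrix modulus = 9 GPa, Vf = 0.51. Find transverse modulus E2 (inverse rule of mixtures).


1/E2 = Vf/Ef + (1-Vf)/Em = 0.51/154 + 0.49/9
E2 = 17.31 GPa

17.31 GPa


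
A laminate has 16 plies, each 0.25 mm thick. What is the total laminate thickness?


h = n * t_ply = 16 * 0.25 = 4.0 mm

4.0 mm


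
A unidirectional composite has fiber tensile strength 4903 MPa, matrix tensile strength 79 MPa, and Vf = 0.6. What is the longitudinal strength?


sigma_1 = sigma_f*Vf + sigma_m*(1-Vf) = 4903*0.6 + 79*0.4 = 2973.4 MPa

2973.4 MPa


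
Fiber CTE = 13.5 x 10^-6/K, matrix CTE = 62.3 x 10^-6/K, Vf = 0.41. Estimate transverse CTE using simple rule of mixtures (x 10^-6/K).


alpha_2 = alpha_f*Vf + alpha_m*(1-Vf) = 13.5*0.41 + 62.3*0.59 = 42.3 x 10^-6/K

42.3 x 10^-6/K


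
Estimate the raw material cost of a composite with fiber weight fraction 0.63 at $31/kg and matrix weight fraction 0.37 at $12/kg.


Cost = cost_f*Wf + cost_m*Wm = 31*0.63 + 12*0.37 = $23.97/kg

$23.97/kg


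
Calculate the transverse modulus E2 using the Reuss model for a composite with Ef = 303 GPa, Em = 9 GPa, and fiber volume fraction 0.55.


1/E2 = Vf/Ef + (1-Vf)/Em = 0.55/303 + 0.45/9
E2 = 19.3 GPa

19.3 GPa


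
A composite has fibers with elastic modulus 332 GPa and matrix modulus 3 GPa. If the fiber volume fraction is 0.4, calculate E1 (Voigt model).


E1 = Ef*Vf + Em*(1-Vf) = 332*0.4 + 3*0.6 = 134.6 GPa

134.6 GPa


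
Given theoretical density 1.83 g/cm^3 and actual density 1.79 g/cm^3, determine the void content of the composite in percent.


Void% = (rho_theo - rho_actual)/rho_theo * 100 = (1.83 - 1.79)/1.83 * 100 = 2.19%

2.19%


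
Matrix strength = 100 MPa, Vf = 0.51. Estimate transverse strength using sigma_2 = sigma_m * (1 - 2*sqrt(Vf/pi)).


factor = 1 - 2*sqrt(0.51/pi) = 0.1942
sigma_2 = 100 * 0.1942 = 19.42 MPa

19.42 MPa


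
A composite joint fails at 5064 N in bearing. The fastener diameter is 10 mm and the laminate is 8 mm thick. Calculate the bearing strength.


sigma_br = F/(d*h) = 5064/(10*8) = 63.3 MPa

63.3 MPa


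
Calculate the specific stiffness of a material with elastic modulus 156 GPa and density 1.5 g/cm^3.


Specific stiffness = E/rho = 156/1.5 = 104.0 GPa/(g/cm^3)

104.0 GPa/(g/cm^3)


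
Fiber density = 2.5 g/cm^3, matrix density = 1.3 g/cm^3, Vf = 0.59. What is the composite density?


rho_c = rho_f*Vf + rho_m*(1-Vf) = 2.5*0.59 + 1.3*0.41 = 2.008 g/cm^3

2.008 g/cm^3


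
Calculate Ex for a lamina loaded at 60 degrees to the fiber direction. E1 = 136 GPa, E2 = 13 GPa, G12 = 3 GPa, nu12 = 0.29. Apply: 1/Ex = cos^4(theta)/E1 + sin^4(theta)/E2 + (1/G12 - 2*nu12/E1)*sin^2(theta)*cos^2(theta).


cos^4(60) = 0.0625, sin^4(60) = 0.5625, sin^2(60)*cos^2(60) = 0.1875
1/G12 - 2*nu12/E1 = 1/3 - 2*0.29/136 = 0.329069 GPa^-1
1/Ex = 0.0625/136 + 0.5625/13 + 0.329069*0.1875 = 0.1054292 GPa^-1
Ex = 9.49 GPa

9.49 GPa


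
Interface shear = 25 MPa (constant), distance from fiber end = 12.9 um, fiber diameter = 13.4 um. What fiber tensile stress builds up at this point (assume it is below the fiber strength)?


Force balance: sigma_f * (pi*d^2/4) = tau * (pi*d) * x  ->  sigma_f = 4 * tau * x / d
sigma_f = 4 * 25 * 12.9 / 13.4 = 96.3 MPa

96.3 MPa


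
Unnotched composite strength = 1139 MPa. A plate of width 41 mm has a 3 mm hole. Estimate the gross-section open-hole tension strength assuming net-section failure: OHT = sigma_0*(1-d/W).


OHT = sigma_0*(1-d/W) = 1139*(1-3/41) = 1055.7 MPa

1055.7 MPa


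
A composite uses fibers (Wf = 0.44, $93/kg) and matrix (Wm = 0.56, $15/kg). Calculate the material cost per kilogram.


Cost = cost_f*Wf + cost_m*Wm = 93*0.44 + 15*0.56 = $49.32/kg

$49.32/kg


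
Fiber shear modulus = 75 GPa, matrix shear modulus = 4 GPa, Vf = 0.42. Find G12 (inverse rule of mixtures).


1/G12 = Vf/Gf + (1-Vf)/Gm = 0.42/75 + 0.58/4
G12 = 6.64 GPa

6.64 GPa


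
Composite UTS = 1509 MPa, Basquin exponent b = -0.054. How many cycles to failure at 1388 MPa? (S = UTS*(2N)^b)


N = 0.5 * (S/UTS)^(1/b) = 0.5 * (1388/1509)^(1/-0.054) = 2.3507 cycles

2.3507 cycles


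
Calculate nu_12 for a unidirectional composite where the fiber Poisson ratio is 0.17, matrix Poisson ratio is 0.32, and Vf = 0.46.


nu_12 = nu_f*Vf + nu_m*(1-Vf) = 0.17*0.46 + 0.32*0.54 = 0.251

0.251


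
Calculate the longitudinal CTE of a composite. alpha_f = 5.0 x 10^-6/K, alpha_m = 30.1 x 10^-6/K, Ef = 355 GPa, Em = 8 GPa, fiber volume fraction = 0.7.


E1 = Ef*Vf + Em*(1-Vf) = 250.9
alpha_1 = (alpha_f*Ef*Vf + alpha_m*Em*(1-Vf))/E1 = 5.24 x 10^-6/K

5.24 x 10^-6/K


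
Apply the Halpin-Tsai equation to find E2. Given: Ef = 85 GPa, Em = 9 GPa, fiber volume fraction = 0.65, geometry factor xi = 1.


eta = (Ef/Em - 1)/(Ef/Em + xi) = (9.4444 - 1)/(9.4444 + 1) = 0.8085
E2 = Em*(1+xi*eta*Vf)/(1-eta*Vf) = 28.94 GPa

28.94 GPa


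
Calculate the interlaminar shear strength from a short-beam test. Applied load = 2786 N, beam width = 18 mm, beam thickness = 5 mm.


ILSS = 3F/(4bh) = 3*2786/(4*18*5) = 23.22 MPa

23.22 MPa


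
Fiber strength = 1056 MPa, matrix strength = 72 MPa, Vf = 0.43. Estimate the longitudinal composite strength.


sigma_1 = sigma_f*Vf + sigma_m*(1-Vf) = 1056*0.43 + 72*0.57 = 495.1 MPa

495.1 MPa


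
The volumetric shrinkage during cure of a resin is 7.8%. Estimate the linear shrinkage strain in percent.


Linear shrinkage ≈ vol_shrink/3 = 7.8/3 = 2.6%

2.6%


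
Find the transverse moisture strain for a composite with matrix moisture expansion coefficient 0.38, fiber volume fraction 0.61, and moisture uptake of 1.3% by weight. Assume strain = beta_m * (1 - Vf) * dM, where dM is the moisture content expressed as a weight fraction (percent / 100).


dM = 1.3/100 = 0.013
strain = beta_m * (1-Vf) * dM = 0.38 * 0.39 * 0.013 = 0.0019266

0.0019266


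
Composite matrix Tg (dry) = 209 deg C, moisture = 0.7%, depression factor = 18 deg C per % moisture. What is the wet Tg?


Tg_wet = Tg_dry - k*moisture = 209 - 18*0.7 = 196.4 deg C

196.4 deg C


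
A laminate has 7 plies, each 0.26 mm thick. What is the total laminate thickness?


h = n * t_ply = 7 * 0.26 = 1.82 mm

1.82 mm


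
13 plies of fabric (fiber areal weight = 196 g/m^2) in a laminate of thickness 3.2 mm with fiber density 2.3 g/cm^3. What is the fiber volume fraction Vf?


Vf = n * FAW / (rho_f * h * 1000) = 13 * 196 / (2.3 * 3.2 * 1000) = 0.3462

0.3462


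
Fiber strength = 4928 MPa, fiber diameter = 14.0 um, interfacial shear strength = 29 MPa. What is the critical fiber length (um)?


Lc = sigma_f * d / (2 * tau_i) = 4928 * 14.0 / (2 * 29) = 1189.5 um

1189.5 um


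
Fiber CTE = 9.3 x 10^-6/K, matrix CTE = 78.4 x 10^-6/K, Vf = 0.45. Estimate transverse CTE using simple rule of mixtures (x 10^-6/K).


alpha_2 = alpha_f*Vf + alpha_m*(1-Vf) = 9.3*0.45 + 78.4*0.55 = 47.3 x 10^-6/K

47.3 x 10^-6/K


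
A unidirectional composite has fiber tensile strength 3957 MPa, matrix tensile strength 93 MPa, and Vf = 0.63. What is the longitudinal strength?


sigma_1 = sigma_f*Vf + sigma_m*(1-Vf) = 3957*0.63 + 93*0.37 = 2527.3 MPa

2527.3 MPa


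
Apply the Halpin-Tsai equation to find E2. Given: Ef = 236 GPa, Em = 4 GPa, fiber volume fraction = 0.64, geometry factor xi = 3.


eta = (Ef/Em - 1)/(Ef/Em + xi) = (59.0 - 1)/(59.0 + 3) = 0.9355
E2 = Em*(1+xi*eta*Vf)/(1-eta*Vf) = 27.87 GPa

27.87 GPa


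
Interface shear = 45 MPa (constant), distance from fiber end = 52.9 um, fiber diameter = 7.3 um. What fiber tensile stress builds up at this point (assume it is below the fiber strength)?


Force balance: sigma_f * (pi*d^2/4) = tau * (pi*d) * x  ->  sigma_f = 4 * tau * x / d
sigma_f = 4 * 45 * 52.9 / 7.3 = 1304.4 MPa

1304.4 MPa


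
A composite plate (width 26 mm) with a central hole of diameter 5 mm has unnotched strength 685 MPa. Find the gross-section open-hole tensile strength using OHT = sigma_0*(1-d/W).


OHT = sigma_0*(1-d/W) = 685*(1-5/26) = 553.3 MPa

553.3 MPa


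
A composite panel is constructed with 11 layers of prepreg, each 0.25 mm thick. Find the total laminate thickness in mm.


h = n * t_ply = 11 * 0.25 = 2.75 mm

2.75 mm


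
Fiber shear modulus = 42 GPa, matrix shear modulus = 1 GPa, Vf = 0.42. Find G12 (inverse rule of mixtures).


1/G12 = Vf/Gf + (1-Vf)/Gm = 0.42/42 + 0.58/1
G12 = 1.69 GPa

1.69 GPa


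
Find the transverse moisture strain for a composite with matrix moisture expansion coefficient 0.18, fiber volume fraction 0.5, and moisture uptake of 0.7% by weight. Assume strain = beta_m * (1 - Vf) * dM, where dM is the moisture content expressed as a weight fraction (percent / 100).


dM = 0.7/100 = 0.007
strain = beta_m * (1-Vf) * dM = 0.18 * 0.5 * 0.007 = 0.00063

0.00063


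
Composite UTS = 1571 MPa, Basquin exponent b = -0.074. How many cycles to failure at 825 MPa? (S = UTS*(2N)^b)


N = 0.5 * (S/UTS)^(1/b) = 0.5 * (825/1571)^(1/-0.074) = 3013.0076 cycles

3013.0076 cycles


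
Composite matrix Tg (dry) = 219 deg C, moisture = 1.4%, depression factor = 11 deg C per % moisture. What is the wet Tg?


Tg_wet = Tg_dry - k*moisture = 219 - 11*1.4 = 203.6 deg C

203.6 deg C


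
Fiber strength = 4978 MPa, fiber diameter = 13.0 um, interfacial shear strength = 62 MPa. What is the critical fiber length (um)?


Lc = sigma_f * d / (2 * tau_i) = 4978 * 13.0 / (2 * 62) = 521.9 um

521.9 um


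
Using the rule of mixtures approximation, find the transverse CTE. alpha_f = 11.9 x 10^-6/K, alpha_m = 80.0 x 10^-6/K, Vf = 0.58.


alpha_2 = alpha_f*Vf + alpha_m*(1-Vf) = 11.9*0.58 + 80.0*0.42 = 40.5 x 10^-6/K

40.5 x 10^-6/K


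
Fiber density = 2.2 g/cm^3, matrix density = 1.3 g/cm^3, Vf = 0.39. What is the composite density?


rho_c = rho_f*Vf + rho_m*(1-Vf) = 2.2*0.39 + 1.3*0.61 = 1.651 g/cm^3

1.651 g/cm^3


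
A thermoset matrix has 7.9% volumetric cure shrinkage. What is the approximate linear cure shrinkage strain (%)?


Linear shrinkage ≈ vol_shrink/3 = 7.9/3 = 2.633%

2.633%


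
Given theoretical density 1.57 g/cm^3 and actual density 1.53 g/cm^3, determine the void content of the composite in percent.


Void% = (rho_theo - rho_actual)/rho_theo * 100 = (1.57 - 1.53)/1.57 * 100 = 2.55%

2.55%


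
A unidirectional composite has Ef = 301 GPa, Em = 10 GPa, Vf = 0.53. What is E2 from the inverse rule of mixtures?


1/E2 = Vf/Ef + (1-Vf)/Em = 0.53/301 + 0.47/10
E2 = 20.51 GPa

20.51 GPa


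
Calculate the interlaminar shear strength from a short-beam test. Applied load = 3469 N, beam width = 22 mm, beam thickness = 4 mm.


ILSS = 3F/(4bh) = 3*3469/(4*22*4) = 29.57 MPa

29.57 MPa


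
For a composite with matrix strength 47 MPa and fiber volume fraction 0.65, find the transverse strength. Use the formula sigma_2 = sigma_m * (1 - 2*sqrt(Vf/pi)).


factor = 1 - 2*sqrt(0.65/pi) = 0.0903
sigma_2 = 47 * 0.0903 = 4.24 MPa

4.24 MPa


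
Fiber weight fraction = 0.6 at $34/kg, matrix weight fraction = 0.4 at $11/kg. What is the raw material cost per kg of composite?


Cost = cost_f*Wf + cost_m*Wm = 34*0.6 + 11*0.4 = $24.8/kg

$24.8/kg


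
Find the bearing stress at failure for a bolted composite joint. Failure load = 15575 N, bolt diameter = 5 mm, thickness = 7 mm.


sigma_br = F/(d*h) = 15575/(5*7) = 445.0 MPa

445.0 MPa


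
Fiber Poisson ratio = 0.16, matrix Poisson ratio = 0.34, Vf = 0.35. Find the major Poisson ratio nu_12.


nu_12 = nu_f*Vf + nu_m*(1-Vf) = 0.16*0.35 + 0.34*0.65 = 0.277

0.277


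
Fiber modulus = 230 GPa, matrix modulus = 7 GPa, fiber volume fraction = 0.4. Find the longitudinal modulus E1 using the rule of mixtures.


E1 = Ef*Vf + Em*(1-Vf) = 230*0.4 + 7*0.6 = 96.2 GPa

96.2 GPa


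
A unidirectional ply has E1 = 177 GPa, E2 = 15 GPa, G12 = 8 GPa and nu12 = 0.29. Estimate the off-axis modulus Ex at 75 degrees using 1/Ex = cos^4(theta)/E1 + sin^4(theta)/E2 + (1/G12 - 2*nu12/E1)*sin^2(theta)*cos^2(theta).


cos^4(75) = 0.004487, sin^4(75) = 0.870513, sin^2(75)*cos^2(75) = 0.0625
1/G12 - 2*nu12/E1 = 1/8 - 2*0.29/177 = 0.121723 GPa^-1
1/Ex = 0.004487/177 + 0.870513/15 + 0.121723*0.0625 = 0.0656672 GPa^-1
Ex = 15.23 GPa

15.23 GPa


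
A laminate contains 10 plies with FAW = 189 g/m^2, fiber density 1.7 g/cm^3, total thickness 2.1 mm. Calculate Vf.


Vf = n * FAW / (rho_f * h * 1000) = 10 * 189 / (1.7 * 2.1 * 1000) = 0.5294

0.5294


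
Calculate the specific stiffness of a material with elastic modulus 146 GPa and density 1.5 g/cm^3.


Specific stiffness = E/rho = 146/1.5 = 97.3 GPa/(g/cm^3)

97.3 GPa/(g/cm^3)


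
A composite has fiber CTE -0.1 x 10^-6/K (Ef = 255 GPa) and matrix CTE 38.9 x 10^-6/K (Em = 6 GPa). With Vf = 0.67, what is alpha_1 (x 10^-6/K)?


E1 = Ef*Vf + Em*(1-Vf) = 172.83
alpha_1 = (alpha_f*Ef*Vf + alpha_m*Em*(1-Vf))/E1 = 0.35 x 10^-6/K

0.35 x 10^-6/K


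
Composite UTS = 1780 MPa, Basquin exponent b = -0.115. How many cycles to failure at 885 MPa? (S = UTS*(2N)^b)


N = 0.5 * (S/UTS)^(1/b) = 0.5 * (885/1780)^(1/-0.115) = 217.7199 cycles

217.7199 cycles


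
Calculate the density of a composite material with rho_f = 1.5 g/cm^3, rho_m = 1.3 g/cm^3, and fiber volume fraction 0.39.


rho_c = rho_f*Vf + rho_m*(1-Vf) = 1.5*0.39 + 1.3*0.61 = 1.378 g/cm^3

1.378 g/cm^3


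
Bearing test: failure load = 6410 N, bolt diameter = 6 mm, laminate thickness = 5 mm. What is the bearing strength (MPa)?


sigma_br = F/(d*h) = 6410/(6*5) = 213.7 MPa

213.7 MPa


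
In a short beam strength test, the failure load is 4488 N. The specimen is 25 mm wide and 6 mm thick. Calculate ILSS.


ILSS = 3F/(4bh) = 3*4488/(4*25*6) = 22.44 MPa

22.44 MPa


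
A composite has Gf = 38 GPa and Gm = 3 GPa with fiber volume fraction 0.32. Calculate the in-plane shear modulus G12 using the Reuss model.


1/G12 = Vf/Gf + (1-Vf)/Gm = 0.32/38 + 0.68/3
G12 = 4.25 GPa

4.25 GPa


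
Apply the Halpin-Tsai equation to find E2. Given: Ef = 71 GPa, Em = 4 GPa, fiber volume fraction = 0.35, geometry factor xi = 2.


eta = (Ef/Em - 1)/(Ef/Em + xi) = (17.75 - 1)/(17.75 + 2) = 0.8481
E2 = Em*(1+xi*eta*Vf)/(1-eta*Vf) = 9.07 GPa

9.07 GPa


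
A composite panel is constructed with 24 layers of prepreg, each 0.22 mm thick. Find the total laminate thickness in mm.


h = n * t_ply = 24 * 0.22 = 5.28 mm

5.28 mm


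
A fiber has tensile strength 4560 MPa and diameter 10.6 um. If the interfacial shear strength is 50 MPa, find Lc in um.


Lc = sigma_f * d / (2 * tau_i) = 4560 * 10.6 / (2 * 50) = 483.4 um

483.4 um


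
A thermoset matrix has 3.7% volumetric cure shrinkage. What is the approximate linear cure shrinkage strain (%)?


Linear shrinkage ≈ vol_shrink/3 = 3.7/3 = 1.233%

1.233%


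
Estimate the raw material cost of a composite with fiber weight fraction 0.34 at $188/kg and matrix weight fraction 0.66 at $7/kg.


Cost = cost_f*Wf + cost_m*Wm = 188*0.34 + 7*0.66 = $68.54/kg

$68.54/kg


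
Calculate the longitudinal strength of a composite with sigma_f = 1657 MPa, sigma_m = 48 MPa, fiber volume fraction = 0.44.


sigma_1 = sigma_f*Vf + sigma_m*(1-Vf) = 1657*0.44 + 48*0.56 = 756.0 MPa

756.0 MPa


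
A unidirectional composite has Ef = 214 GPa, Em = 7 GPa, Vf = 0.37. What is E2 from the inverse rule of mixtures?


1/E2 = Vf/Ef + (1-Vf)/Em = 0.37/214 + 0.63/7
E2 = 10.9 GPa

10.9 GPa


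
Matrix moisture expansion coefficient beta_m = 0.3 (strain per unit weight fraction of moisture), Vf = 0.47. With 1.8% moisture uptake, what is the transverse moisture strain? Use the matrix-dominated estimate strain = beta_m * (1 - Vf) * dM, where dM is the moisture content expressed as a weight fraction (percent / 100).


dM = 1.8/100 = 0.018
strain = beta_m * (1-Vf) * dM = 0.3 * 0.53 * 0.018 = 0.002862

0.002862


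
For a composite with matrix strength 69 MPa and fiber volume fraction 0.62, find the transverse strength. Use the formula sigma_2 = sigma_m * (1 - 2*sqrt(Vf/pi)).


factor = 1 - 2*sqrt(0.62/pi) = 0.1115
sigma_2 = 69 * 0.1115 = 7.69 MPa

7.69 MPa


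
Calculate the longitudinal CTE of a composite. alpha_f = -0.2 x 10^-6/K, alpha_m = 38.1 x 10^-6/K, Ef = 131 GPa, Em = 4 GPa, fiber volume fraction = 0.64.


E1 = Ef*Vf + Em*(1-Vf) = 85.28
alpha_1 = (alpha_f*Ef*Vf + alpha_m*Em*(1-Vf))/E1 = 0.45 x 10^-6/K

0.45 x 10^-6/K


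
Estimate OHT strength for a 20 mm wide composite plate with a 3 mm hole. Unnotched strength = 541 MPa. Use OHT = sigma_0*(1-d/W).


OHT = sigma_0*(1-d/W) = 541*(1-3/20) = 459.9 MPa

459.9 MPa


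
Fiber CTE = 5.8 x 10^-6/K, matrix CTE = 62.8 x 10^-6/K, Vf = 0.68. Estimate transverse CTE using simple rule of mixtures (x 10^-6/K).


alpha_2 = alpha_f*Vf + alpha_m*(1-Vf) = 5.8*0.68 + 62.8*0.32 = 24.0 x 10^-6/K

24.0 x 10^-6/K


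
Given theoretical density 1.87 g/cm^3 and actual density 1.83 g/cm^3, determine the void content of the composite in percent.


Void% = (rho_theo - rho_actual)/rho_theo * 100 = (1.87 - 1.83)/1.87 * 100 = 2.14%

2.14%


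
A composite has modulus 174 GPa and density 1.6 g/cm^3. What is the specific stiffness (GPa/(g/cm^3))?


Specific stiffness = E/rho = 174/1.6 = 108.8 GPa/(g/cm^3)

108.8 GPa/(g/cm^3)


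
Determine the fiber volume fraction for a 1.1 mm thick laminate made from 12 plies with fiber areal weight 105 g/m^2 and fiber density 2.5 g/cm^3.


Vf = n * FAW / (rho_f * h * 1000) = 12 * 105 / (2.5 * 1.1 * 1000) = 0.4582

0.4582


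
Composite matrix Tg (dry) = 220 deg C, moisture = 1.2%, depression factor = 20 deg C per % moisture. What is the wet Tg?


Tg_wet = Tg_dry - k*moisture = 220 - 20*1.2 = 196.0 deg C

196.0 deg C


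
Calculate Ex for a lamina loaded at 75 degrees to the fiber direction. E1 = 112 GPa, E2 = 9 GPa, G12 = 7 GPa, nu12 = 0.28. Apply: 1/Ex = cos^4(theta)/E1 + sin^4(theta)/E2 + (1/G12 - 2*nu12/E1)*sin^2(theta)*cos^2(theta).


cos^4(75) = 0.004487, sin^4(75) = 0.870513, sin^2(75)*cos^2(75) = 0.0625
1/G12 - 2*nu12/E1 = 1/7 - 2*0.28/112 = 0.137857 GPa^-1
1/Ex = 0.004487/112 + 0.870513/9 + 0.137857*0.0625 = 0.1053798 GPa^-1
Ex = 9.49 GPa

9.49 GPa


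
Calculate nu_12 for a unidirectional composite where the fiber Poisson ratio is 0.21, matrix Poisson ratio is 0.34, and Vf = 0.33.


nu_12 = nu_f*Vf + nu_m*(1-Vf) = 0.21*0.33 + 0.34*0.67 = 0.2971

0.2971


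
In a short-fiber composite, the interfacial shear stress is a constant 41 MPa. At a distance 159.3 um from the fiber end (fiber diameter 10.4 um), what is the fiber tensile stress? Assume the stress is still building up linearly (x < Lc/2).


Force balance: sigma_f * (pi*d^2/4) = tau * (pi*d) * x  ->  sigma_f = 4 * tau * x / d
sigma_f = 4 * 41 * 159.3 / 10.4 = 2512.0 MPa

2512.0 MPa


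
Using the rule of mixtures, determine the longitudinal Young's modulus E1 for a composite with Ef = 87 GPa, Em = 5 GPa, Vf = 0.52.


E1 = Ef*Vf + Em*(1-Vf) = 87*0.52 + 5*0.48 = 47.64 GPa

47.64 GPa


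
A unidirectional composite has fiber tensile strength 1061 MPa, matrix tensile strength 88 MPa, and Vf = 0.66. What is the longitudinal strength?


sigma_1 = sigma_f*Vf + sigma_m*(1-Vf) = 1061*0.66 + 88*0.34 = 730.2 MPa

730.2 MPa


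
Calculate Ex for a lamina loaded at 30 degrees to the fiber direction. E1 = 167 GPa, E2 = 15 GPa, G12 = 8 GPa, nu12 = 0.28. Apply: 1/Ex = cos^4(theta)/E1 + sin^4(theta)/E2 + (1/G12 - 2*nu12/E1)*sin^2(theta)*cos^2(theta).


cos^4(30) = 0.5625, sin^4(30) = 0.0625, sin^2(30)*cos^2(30) = 0.1875
1/G12 - 2*nu12/E1 = 1/8 - 2*0.28/167 = 0.121647 GPa^-1
1/Ex = 0.5625/167 + 0.0625/15 + 0.121647*0.1875 = 0.0303437 GPa^-1
Ex = 32.96 GPa

32.96 GPa


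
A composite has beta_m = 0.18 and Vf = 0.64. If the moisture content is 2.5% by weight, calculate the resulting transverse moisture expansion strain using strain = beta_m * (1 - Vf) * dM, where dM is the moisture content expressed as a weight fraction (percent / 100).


dM = 2.5/100 = 0.025
strain = beta_m * (1-Vf) * dM = 0.18 * 0.36 * 0.025 = 0.00162

0.00162


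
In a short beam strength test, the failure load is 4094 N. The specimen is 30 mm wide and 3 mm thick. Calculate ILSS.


ILSS = 3F/(4bh) = 3*4094/(4*30*3) = 34.12 MPa

34.12 MPa


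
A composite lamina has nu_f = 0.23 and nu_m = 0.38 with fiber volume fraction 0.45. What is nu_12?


nu_12 = nu_f*Vf + nu_m*(1-Vf) = 0.23*0.45 + 0.38*0.55 = 0.3125

0.3125


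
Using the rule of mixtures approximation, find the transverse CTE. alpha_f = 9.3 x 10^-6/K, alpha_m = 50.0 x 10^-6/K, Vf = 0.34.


alpha_2 = alpha_f*Vf + alpha_m*(1-Vf) = 9.3*0.34 + 50.0*0.66 = 36.2 x 10^-6/K

36.2 x 10^-6/K


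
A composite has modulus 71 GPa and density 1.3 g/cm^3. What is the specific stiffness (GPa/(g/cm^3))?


Specific stiffness = E/rho = 71/1.3 = 54.6 GPa/(g/cm^3)

54.6 GPa/(g/cm^3)


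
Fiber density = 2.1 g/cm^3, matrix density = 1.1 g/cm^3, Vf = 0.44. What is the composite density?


rho_c = rho_f*Vf + rho_m*(1-Vf) = 2.1*0.44 + 1.1*0.56 = 1.54 g/cm^3

1.54 g/cm^3


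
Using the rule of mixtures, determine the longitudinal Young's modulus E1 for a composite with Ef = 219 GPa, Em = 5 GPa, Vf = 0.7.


E1 = Ef*Vf + Em*(1-Vf) = 219*0.7 + 5*0.3 = 154.8 GPa

154.8 GPa


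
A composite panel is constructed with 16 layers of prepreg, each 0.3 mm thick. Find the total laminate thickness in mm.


h = n * t_ply = 16 * 0.3 = 4.8 mm

4.8 mm


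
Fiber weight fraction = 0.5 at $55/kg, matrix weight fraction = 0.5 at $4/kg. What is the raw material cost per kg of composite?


Cost = cost_f*Wf + cost_m*Wm = 55*0.5 + 4*0.5 = $29.5/kg

$29.5/kg


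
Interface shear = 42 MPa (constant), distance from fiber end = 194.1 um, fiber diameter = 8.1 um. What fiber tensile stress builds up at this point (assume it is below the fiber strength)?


Force balance: sigma_f * (pi*d^2/4) = tau * (pi*d) * x  ->  sigma_f = 4 * tau * x / d
sigma_f = 4 * 42 * 194.1 / 8.1 = 4025.8 MPa

4025.8 MPa


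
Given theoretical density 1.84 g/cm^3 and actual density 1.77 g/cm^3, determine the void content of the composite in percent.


Void% = (rho_theo - rho_actual)/rho_theo * 100 = (1.84 - 1.77)/1.84 * 100 = 3.8%

3.8%


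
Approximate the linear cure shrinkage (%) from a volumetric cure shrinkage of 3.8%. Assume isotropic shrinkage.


Linear shrinkage ≈ vol_shrink/3 = 3.8/3 = 1.267%

1.267%


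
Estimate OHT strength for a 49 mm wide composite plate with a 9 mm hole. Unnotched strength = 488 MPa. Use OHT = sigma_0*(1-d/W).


OHT = sigma_0*(1-d/W) = 488*(1-9/49) = 398.4 MPa

398.4 MPa


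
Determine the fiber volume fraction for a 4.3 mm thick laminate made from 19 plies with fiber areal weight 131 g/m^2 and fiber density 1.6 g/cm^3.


Vf = n * FAW / (rho_f * h * 1000) = 19 * 131 / (1.6 * 4.3 * 1000) = 0.3618

0.3618


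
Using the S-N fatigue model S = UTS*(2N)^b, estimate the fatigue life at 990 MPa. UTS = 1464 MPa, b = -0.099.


N = 0.5 * (S/UTS)^(1/b) = 0.5 * (990/1464)^(1/-0.099) = 26.0130 cycles

26.0130 cycles


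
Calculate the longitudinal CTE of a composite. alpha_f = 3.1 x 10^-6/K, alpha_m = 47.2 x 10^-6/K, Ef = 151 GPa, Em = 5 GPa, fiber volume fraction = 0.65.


E1 = Ef*Vf + Em*(1-Vf) = 99.9
alpha_1 = (alpha_f*Ef*Vf + alpha_m*Em*(1-Vf))/E1 = 3.87 x 10^-6/K

3.87 x 10^-6/K


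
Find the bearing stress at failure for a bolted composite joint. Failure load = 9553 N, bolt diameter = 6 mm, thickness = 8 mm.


sigma_br = F/(d*h) = 9553/(6*8) = 199.0 MPa

199.0 MPa


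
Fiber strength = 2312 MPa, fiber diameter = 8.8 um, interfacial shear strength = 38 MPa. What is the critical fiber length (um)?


Lc = sigma_f * d / (2 * tau_i) = 2312 * 8.8 / (2 * 38) = 267.7 um

267.7 um


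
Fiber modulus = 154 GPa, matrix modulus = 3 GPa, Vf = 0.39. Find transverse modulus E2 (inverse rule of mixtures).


1/E2 = Vf/Ef + (1-Vf)/Em = 0.39/154 + 0.61/3
E2 = 4.86 GPa

4.86 GPa


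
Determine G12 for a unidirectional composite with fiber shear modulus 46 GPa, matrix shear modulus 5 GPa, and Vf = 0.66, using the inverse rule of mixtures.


1/G12 = Vf/Gf + (1-Vf)/Gm = 0.66/46 + 0.34/5
G12 = 12.14 GPa

12.14 GPa


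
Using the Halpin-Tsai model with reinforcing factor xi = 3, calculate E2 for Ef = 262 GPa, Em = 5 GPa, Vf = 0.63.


eta = (Ef/Em - 1)/(Ef/Em + xi) = (52.4 - 1)/(52.4 + 3) = 0.9278
E2 = Em*(1+xi*eta*Vf)/(1-eta*Vf) = 33.14 GPa

33.14 GPa


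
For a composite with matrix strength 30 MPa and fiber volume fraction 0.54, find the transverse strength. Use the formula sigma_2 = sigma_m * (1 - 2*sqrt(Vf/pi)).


factor = 1 - 2*sqrt(0.54/pi) = 0.1708
sigma_2 = 30 * 0.1708 = 5.12 MPa

5.12 MPa


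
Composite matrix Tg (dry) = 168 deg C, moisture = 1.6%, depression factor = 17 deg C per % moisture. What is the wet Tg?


Tg_wet = Tg_dry - k*moisture = 168 - 17*1.6 = 140.8 deg C

140.8 deg C


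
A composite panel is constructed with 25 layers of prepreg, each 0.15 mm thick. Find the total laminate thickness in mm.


h = n * t_ply = 25 * 0.15 = 3.75 mm

3.75 mm


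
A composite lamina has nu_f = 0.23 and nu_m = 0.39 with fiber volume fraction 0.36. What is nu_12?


nu_12 = nu_f*Vf + nu_m*(1-Vf) = 0.23*0.36 + 0.39*0.64 = 0.3324

0.3324


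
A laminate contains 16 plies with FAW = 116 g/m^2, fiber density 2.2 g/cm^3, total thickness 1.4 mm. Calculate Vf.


Vf = n * FAW / (rho_f * h * 1000) = 16 * 116 / (2.2 * 1.4 * 1000) = 0.6026

0.6026


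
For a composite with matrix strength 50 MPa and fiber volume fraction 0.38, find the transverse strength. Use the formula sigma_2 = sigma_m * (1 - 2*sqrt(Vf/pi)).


factor = 1 - 2*sqrt(0.38/pi) = 0.3044
sigma_2 = 50 * 0.3044 = 15.22 MPa

15.22 MPa


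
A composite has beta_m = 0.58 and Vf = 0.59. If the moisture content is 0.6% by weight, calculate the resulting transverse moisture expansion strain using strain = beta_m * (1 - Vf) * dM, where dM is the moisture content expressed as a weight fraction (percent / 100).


dM = 0.6/100 = 0.006
strain = beta_m * (1-Vf) * dM = 0.58 * 0.41 * 0.006 = 0.0014268

0.0014268


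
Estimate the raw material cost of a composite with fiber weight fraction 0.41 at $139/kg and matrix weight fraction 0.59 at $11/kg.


Cost = cost_f*Wf + cost_m*Wm = 139*0.41 + 11*0.59 = $63.48/kg

$63.48/kg


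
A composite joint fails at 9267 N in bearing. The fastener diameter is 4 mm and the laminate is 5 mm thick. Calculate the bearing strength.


sigma_br = F/(d*h) = 9267/(4*5) = 463.4 MPa

463.4 MPa


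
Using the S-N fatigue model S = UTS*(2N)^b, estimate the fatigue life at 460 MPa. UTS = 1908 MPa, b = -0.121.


N = 0.5 * (S/UTS)^(1/b) = 0.5 * (460/1908)^(1/-0.121) = 63815.3080 cycles

63815.3080 cycles


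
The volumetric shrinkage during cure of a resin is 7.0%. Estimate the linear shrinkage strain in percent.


Linear shrinkage ≈ vol_shrink/3 = 7.0/3 = 2.333%

2.333%


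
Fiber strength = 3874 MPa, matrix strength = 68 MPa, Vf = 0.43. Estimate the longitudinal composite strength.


sigma_1 = sigma_f*Vf + sigma_m*(1-Vf) = 3874*0.43 + 68*0.57 = 1704.6 MPa

1704.6 MPa


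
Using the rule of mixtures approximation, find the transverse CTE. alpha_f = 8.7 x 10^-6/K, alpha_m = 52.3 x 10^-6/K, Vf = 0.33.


alpha_2 = alpha_f*Vf + alpha_m*(1-Vf) = 8.7*0.33 + 52.3*0.67 = 37.9 x 10^-6/K

37.9 x 10^-6/K


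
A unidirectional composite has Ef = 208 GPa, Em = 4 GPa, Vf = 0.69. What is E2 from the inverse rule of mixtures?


1/E2 = Vf/Ef + (1-Vf)/Em = 0.69/208 + 0.31/4
E2 = 12.37 GPa

12.37 GPa


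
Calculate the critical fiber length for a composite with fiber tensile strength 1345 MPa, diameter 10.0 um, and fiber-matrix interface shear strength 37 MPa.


Lc = sigma_f * d / (2 * tau_i) = 1345 * 10.0 / (2 * 37) = 181.8 um

181.8 um


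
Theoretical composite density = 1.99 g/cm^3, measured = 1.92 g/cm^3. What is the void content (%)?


Void% = (rho_theo - rho_actual)/rho_theo * 100 = (1.99 - 1.92)/1.99 * 100 = 3.52%

3.52%


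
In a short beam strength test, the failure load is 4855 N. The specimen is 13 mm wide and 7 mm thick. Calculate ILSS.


ILSS = 3F/(4bh) = 3*4855/(4*13*7) = 40.01 MPa

40.01 MPa


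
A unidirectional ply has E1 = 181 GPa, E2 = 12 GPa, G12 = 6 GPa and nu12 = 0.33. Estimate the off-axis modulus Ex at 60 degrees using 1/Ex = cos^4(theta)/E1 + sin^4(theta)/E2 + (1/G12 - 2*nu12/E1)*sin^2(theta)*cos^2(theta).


cos^4(60) = 0.0625, sin^4(60) = 0.5625, sin^2(60)*cos^2(60) = 0.1875
1/G12 - 2*nu12/E1 = 1/6 - 2*0.33/181 = 0.16302 GPa^-1
1/Ex = 0.0625/181 + 0.5625/12 + 0.16302*0.1875 = 0.0777866 GPa^-1
Ex = 12.86 GPa

12.86 GPa


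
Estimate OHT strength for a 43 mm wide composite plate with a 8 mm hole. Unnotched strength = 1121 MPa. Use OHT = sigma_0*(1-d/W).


OHT = sigma_0*(1-d/W) = 1121*(1-8/43) = 912.4 MPa

912.4 MPa


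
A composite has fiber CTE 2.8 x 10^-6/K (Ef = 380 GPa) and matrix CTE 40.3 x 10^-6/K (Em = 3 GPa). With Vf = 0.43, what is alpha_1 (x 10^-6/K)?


E1 = Ef*Vf + Em*(1-Vf) = 165.11
alpha_1 = (alpha_f*Ef*Vf + alpha_m*Em*(1-Vf))/E1 = 3.19 x 10^-6/K

3.19 x 10^-6/K


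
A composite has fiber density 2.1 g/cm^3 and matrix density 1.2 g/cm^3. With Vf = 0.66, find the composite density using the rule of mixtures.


rho_c = rho_f*Vf + rho_m*(1-Vf) = 2.1*0.66 + 1.2*0.34 = 1.794 g/cm^3

1.794 g/cm^3


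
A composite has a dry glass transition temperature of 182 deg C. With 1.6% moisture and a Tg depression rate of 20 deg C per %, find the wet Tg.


Tg_wet = Tg_dry - k*moisture = 182 - 20*1.6 = 150.0 deg C

150.0 deg C


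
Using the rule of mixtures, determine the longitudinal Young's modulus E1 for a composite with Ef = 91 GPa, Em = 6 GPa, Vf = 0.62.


E1 = Ef*Vf + Em*(1-Vf) = 91*0.62 + 6*0.38 = 58.7 GPa

58.7 GPa


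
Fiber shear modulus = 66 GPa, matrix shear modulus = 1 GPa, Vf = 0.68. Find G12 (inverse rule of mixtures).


1/G12 = Vf/Gf + (1-Vf)/Gm = 0.68/66 + 0.32/1
G12 = 3.03 GPa

3.03 GPa


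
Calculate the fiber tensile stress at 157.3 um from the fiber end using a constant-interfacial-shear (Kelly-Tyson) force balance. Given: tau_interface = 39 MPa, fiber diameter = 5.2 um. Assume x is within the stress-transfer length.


Force balance: sigma_f * (pi*d^2/4) = tau * (pi*d) * x  ->  sigma_f = 4 * tau * x / d
sigma_f = 4 * 39 * 157.3 / 5.2 = 4719.0 MPa

4719.0 MPa
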